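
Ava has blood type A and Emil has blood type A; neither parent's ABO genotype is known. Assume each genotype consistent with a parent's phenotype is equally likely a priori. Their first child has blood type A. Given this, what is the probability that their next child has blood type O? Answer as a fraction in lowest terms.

1/20

Possible genotypes: Ava ∈ {AA, AO}; Emil ∈ {AA, AO}.
Weight each parental genotype pair by prior × P(type-A child):
  AA × AA: posterior weight 4/15; P(next child type O) = 0.
  AA × AO: posterior weight 4/15; P(next child type O) = 0.
  AO × AA: posterior weight 4/15; P(next child type O) = 0.
  AO × AO: posterior weight 1/5; P(next child type O) = 1/4.
Weighted sum = 1/20.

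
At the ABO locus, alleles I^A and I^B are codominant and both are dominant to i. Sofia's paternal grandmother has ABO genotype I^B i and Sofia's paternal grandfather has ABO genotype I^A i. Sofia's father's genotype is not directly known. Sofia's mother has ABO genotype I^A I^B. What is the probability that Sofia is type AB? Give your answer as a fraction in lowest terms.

Sofia's father's ABO genotype from I^B i × I^A i: 1/4 I^A I^B, 1/4 I^A i, 1/4 I^B i, 1/4 i i.
Crossing each possibility with the mother I^A I^B and summing P(type AB): 1/4·1/2 + 1/4·1/4 + 1/4·1/4 + 1/4·0 = 1/4.

1/4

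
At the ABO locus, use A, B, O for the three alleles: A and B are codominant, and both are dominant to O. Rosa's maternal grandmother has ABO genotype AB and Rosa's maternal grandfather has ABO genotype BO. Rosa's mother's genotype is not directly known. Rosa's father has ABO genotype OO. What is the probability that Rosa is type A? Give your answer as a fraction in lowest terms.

1/4

Rosa's mother's ABO genotype from AB × BO: 1/4 AB, 1/4 AO, 1/4 BB, 1/4 BO.
Crossing each possibility with the father OO and summing P(type A): 1/4·1/2 + 1/4·1/2 + 1/4·0 + 1/4·0 = 1/4.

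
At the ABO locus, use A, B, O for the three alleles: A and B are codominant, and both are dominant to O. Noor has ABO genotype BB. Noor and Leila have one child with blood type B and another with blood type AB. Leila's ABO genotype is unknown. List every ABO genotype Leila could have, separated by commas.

AB, AO

For each candidate genotype of Leila, check whether crossing it with BB can produce every observed child phenotype.
  AA → possible child types {AB} ✗
  AB → possible child types {B, AB} ✓
  AO → possible child types {B, AB} ✓
  BB → possible child types {B} ✗
  BO → possible child types {B} ✗
  OO → possible child types {B} ✗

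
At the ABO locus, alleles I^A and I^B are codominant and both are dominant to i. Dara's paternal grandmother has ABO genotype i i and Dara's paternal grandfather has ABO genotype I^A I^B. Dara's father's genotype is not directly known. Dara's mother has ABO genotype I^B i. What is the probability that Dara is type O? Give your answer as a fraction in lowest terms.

1/4

Dara's father's ABO genotype from i i × I^A I^B: 1/2 I^A i, 1/2 I^B i.
Crossing each possibility with the mother I^B i and summing P(type O): 1/2·1/4 + 1/2·1/4 = 1/4.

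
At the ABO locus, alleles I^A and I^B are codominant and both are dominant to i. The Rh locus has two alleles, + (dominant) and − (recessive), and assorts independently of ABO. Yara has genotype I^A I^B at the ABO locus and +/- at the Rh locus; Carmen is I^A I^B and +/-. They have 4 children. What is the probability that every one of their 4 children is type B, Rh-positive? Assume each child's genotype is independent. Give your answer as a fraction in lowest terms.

ABO cross I^A I^B × I^A I^B → 1/4 A, 1/4 B, 1/2 AB.
Rh cross +/- × +/- → 3/4 Rh+, 1/4 Rh-; so P(type B, Rh-positive) = 1/4 × 3/4 = 3/16 per child.
All 4 independent: (3/16)^4 = 81/65536.

81/65536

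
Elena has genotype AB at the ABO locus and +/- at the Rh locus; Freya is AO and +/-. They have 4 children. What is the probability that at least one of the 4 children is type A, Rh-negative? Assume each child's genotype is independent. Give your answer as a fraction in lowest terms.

ABO cross AB × AO → 1/2 A, 1/4 B, 1/4 AB.
Rh cross +/- × +/- → 3/4 Rh+, 1/4 Rh-; so P(type A, Rh-negative) = 1/2 × 1/4 = 1/8 per child.
P(none) = (7/8)^4 = 2401/4096; P(at least one) = 1 − 2401/4096 = 1695/4096.

1695/4096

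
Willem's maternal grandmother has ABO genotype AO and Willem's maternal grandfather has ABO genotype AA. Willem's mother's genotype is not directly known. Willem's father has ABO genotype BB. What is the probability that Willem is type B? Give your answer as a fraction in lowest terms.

Willem's mother's ABO genotype from AO × AA: 1/2 AA, 1/2 AO.
Crossing each possibility with the father BB and summing P(type B): 1/2·0 + 1/2·1/2 = 1/4.

1/4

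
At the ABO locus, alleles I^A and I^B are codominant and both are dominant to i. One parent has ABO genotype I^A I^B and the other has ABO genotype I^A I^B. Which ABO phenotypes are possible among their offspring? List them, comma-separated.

A, B, AB

Gametes from I^A I^B × I^A I^B give offspring ABO genotypes I^A I^A, I^A I^B, I^B I^B, i.e. phenotypes A, B, AB.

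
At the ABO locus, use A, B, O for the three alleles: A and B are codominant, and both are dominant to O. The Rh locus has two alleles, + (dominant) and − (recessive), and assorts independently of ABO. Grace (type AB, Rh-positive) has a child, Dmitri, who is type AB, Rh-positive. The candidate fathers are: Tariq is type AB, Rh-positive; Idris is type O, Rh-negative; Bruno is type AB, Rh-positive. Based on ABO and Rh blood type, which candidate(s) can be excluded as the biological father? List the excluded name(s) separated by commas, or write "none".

Idris

A candidate is excluded only if no genotype consistent with his phenotype could produce a type AB, Rh-positive child with a type AB, Rh-positive mother.
Idris (type O, Rh-): no genotype consistent with that phenotype can produce a type-AB Rh+ child with a type-AB mother.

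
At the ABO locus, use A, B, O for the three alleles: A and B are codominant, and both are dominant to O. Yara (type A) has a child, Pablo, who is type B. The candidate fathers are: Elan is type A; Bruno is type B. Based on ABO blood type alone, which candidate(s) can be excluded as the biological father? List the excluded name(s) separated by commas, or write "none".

Elan

A candidate is excluded only if no genotype consistent with his phenotype could produce a type B child with a type A mother.
Elan (type A): no genotype consistent with that phenotype can produce a type-B child with a type-A mother.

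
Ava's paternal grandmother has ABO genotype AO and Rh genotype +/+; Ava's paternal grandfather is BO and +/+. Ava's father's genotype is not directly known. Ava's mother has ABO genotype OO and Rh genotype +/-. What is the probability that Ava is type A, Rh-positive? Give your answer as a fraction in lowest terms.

1/4

Ava's father's ABO genotype from AO × BO: 1/4 AB, 1/4 AO, 1/4 BO, 1/4 OO.
Crossing each possibility with the mother OO and summing P(type A): 1/4·1/2 + 1/4·1/2 + 1/4·0 + 1/4·0 = 1/4.
Similarly for Rh via the father's Rh distribution: P(Rh+) = 1.
Independent loci: 1/4 × 1 = 1/4.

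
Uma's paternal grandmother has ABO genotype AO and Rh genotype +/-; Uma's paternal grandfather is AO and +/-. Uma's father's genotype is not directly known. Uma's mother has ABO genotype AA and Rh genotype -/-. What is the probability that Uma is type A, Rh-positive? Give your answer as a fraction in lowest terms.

Uma's father's ABO genotype from AO × AO: 1/4 AA, 1/2 AO, 1/4 OO.
Crossing each possibility with the mother AA and summing P(type A): 1/4·1 + 1/2·1 + 1/4·1 = 1.
Similarly for Rh via the father's Rh distribution: P(Rh+) = 1/2.
Independent loci: 1 × 1/2 = 1/2.

1/2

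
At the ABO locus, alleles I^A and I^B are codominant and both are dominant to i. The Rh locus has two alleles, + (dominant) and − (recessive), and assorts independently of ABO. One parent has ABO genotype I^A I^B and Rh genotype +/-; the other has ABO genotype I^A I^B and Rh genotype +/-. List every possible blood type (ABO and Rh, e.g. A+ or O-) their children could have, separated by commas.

Gametes from I^A I^B × I^A I^B give offspring ABO genotypes I^A I^A, I^A I^B, I^B I^B, i.e. phenotypes A, B, AB.
Rh cross +/- × +/- → phenotypes Rh+, Rh-.
Combining independently: A+, A-, B+, B-, AB+, AB-.

A+, A-, B+, B-, AB+, AB-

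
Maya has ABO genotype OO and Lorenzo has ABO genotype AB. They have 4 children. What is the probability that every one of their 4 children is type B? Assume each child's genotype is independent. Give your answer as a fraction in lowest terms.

ABO cross OO × AB → 1/2 A, 1/2 B.
So P(type B) = 1/2 per child.
All 4 independent: (1/2)^4 = 1/16.

1/16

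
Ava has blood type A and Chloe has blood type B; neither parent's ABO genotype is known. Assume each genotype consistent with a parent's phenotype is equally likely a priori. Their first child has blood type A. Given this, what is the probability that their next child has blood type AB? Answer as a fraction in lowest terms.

Possible genotypes: Ava ∈ {I^A I^A, I^A i}; Chloe ∈ {I^B I^B, I^B i}.
Weight each parental genotype pair by prior × P(type-A child):
  I^A I^A × I^B i: posterior weight 2/3; P(next child type AB) = 1/2.
  I^A i × I^B i: posterior weight 1/3; P(next child type AB) = 1/4.
Weighted sum = 5/12.

5/12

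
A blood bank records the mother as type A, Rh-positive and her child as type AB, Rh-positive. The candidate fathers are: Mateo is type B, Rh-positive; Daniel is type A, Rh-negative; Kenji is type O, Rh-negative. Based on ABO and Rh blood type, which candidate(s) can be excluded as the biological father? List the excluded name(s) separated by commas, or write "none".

Daniel, Kenji

A candidate is excluded only if no genotype consistent with his phenotype could produce a type AB, Rh-positive child with a type A, Rh-positive mother.
Daniel (type A, Rh-): no genotype consistent with that phenotype can produce a type-AB Rh+ child with a type-A mother.
Kenji (type O, Rh-): no genotype consistent with that phenotype can produce a type-AB Rh+ child with a type-A mother.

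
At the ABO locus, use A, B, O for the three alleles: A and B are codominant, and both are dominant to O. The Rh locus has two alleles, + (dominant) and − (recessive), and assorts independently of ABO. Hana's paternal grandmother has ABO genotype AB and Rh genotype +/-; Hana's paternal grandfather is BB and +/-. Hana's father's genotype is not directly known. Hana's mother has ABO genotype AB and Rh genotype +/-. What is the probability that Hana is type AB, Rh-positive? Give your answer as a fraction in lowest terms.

Hana's father's ABO genotype from AB × BB: 1/2 AB, 1/2 BB.
Crossing each possibility with the mother AB and summing P(type AB): 1/2·1/2 + 1/2·1/2 = 1/2.
Similarly for Rh via the father's Rh distribution: P(Rh+) = 3/4.
Independent loci: 1/2 × 3/4 = 3/8.

3/8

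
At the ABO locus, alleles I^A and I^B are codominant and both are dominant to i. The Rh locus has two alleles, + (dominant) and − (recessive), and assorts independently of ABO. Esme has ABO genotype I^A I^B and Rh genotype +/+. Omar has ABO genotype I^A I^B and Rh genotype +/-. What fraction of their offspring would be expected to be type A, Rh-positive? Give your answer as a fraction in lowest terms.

1/4

ABO cross I^A I^B × I^A I^B → offspring phenotypes: 1/4 A, 1/4 B, 1/2 AB.
Rh cross +/+ × +/- → 1 Rh+.
Independent loci: P(type A, Rh-positive) = 1/4 × 1 = 1/4.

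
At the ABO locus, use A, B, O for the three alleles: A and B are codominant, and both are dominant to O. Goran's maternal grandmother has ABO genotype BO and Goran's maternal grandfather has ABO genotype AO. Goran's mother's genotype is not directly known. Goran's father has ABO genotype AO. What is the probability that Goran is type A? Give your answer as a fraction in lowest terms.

Goran's mother's ABO genotype from BO × AO: 1/4 AB, 1/4 AO, 1/4 BO, 1/4 OO.
Crossing each possibility with the father AO and summing P(type A): 1/4·1/2 + 1/4·3/4 + 1/4·1/4 + 1/4·1/2 = 1/2.

1/2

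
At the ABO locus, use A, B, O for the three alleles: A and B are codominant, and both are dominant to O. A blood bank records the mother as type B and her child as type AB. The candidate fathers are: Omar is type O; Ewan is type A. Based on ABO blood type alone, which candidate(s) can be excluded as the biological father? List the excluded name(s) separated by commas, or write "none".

A candidate is excluded only if no genotype consistent with his phenotype could produce a type AB child with a type B mother.
Omar (type O): no genotype consistent with that phenotype can produce a type-AB child with a type-B mother.

Omar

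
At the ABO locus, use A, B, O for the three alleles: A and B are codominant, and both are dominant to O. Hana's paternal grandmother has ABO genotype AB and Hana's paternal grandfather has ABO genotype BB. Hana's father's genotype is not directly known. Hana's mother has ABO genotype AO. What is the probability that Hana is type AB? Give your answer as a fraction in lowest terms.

Hana's father's ABO genotype from AB × BB: 1/2 AB, 1/2 BB.
Crossing each possibility with the mother AO and summing P(type AB): 1/2·1/4 + 1/2·1/2 = 3/8.

3/8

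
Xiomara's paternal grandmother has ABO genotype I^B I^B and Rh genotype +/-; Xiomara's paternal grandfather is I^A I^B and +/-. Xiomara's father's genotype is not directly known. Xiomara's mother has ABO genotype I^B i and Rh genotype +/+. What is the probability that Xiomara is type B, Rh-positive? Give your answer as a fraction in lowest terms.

Xiomara's father's ABO genotype from I^B I^B × I^A I^B: 1/2 I^A I^B, 1/2 I^B I^B.
Crossing each possibility with the mother I^B i and summing P(type B): 1/2·1/2 + 1/2·1 = 3/4.
Similarly for Rh via the father's Rh distribution: P(Rh+) = 1.
Independent loci: 3/4 × 1 = 3/4.

3/4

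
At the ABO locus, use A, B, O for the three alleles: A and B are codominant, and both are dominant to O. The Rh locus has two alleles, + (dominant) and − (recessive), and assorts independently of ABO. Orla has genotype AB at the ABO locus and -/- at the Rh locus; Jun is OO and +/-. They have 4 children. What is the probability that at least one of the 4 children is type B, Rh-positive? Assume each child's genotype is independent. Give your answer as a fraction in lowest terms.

175/256

ABO cross AB × OO → 1/2 A, 1/2 B.
Rh cross -/- × +/- → 1/2 Rh+, 1/2 Rh-; so P(type B, Rh-positive) = 1/2 × 1/2 = 1/4 per child.
P(none) = (3/4)^4 = 81/256; P(at least one) = 1 − 81/256 = 175/256.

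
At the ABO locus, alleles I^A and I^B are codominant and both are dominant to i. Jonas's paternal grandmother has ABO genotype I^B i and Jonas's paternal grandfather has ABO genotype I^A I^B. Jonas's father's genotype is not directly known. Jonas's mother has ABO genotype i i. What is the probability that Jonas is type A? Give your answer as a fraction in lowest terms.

Jonas's father's ABO genotype from I^B i × I^A I^B: 1/4 I^A I^B, 1/4 I^A i, 1/4 I^B I^B, 1/4 I^B i.
Crossing each possibility with the mother i i and summing P(type A): 1/4·1/2 + 1/4·1/2 + 1/4·0 + 1/4·0 = 1/4.

1/4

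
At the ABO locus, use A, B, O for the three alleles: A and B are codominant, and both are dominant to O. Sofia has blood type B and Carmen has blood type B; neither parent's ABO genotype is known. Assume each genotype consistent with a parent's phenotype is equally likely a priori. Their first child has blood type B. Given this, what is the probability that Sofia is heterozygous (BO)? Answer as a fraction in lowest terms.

7/15

Possible genotypes: Sofia ∈ {BB, BO}; Carmen ∈ {BB, BO}.
Weight each parental genotype pair by prior × P(type-B child):
  BB × BB: posterior weight 4/15.
  BB × BO: posterior weight 4/15.
  BO × BB: posterior weight 4/15.
  BO × BO: posterior weight 1/5.
Sum the posterior weight over pairs where Sofia is BO: 7/15.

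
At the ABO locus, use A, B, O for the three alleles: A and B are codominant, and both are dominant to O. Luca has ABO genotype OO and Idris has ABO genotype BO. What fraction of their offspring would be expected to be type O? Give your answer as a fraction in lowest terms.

1/2

ABO cross OO × BO → offspring phenotypes: 1/2 O, 1/2 B.
So P(type O) = 1/2.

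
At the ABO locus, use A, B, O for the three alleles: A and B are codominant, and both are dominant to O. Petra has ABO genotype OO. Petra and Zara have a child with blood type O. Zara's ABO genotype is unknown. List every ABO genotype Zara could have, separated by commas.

For each candidate genotype of Zara, check whether crossing it with OO can produce every observed child phenotype.
  AA → possible child types {A} ✗
  AB → possible child types {A, B} ✗
  AO → possible child types {O, A} ✓
  BB → possible child types {B} ✗
  BO → possible child types {O, B} ✓
  OO → possible child types {O} ✓

AO, BO, OO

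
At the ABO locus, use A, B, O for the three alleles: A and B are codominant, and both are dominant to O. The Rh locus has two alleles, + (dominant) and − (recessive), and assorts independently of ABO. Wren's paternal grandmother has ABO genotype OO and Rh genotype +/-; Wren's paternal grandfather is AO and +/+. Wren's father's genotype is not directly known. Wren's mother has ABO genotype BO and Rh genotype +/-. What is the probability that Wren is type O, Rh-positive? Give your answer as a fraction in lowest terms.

21/64

Wren's father's ABO genotype from OO × AO: 1/2 AO, 1/2 OO.
Crossing each possibility with the mother BO and summing P(type O): 1/2·1/4 + 1/2·1/2 = 3/8.
Similarly for Rh via the father's Rh distribution: P(Rh+) = 7/8.
Independent loci: 3/8 × 7/8 = 21/64.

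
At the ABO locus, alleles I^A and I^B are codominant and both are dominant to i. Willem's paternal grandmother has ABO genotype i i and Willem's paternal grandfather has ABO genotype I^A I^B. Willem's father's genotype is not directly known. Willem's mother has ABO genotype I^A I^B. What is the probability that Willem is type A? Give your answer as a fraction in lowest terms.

3/8

Willem's father's ABO genotype from i i × I^A I^B: 1/2 I^A i, 1/2 I^B i.
Crossing each possibility with the mother I^A I^B and summing P(type A): 1/2·1/2 + 1/2·1/4 = 3/8.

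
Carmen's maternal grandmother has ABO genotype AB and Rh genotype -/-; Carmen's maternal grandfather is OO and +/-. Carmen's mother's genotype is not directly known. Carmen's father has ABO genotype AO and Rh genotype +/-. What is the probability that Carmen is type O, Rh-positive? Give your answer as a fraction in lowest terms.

Carmen's mother's ABO genotype from AB × OO: 1/2 AO, 1/2 BO.
Crossing each possibility with the father AO and summing P(type O): 1/2·1/4 + 1/2·1/4 = 1/4.
Similarly for Rh via the mother's Rh distribution: P(Rh+) = 5/8.
Independent loci: 1/4 × 5/8 = 5/32.

5/32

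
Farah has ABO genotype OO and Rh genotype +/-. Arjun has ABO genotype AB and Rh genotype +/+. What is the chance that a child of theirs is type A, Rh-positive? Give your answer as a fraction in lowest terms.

ABO cross OO × AB → offspring phenotypes: 1/2 A, 1/2 B.
Rh cross +/- × +/+ → 1 Rh+.
Independent loci: P(type A, Rh-positive) = 1/2 × 1 = 1/2.

1/2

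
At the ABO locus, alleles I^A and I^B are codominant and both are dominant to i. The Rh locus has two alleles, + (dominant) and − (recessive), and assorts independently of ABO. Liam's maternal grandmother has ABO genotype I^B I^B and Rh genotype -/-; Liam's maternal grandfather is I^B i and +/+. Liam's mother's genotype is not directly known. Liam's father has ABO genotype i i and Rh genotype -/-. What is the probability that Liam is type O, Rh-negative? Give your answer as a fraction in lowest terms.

1/8

Liam's mother's ABO genotype from I^B I^B × I^B i: 1/2 I^B I^B, 1/2 I^B i.
Crossing each possibility with the father i i and summing P(type O): 1/2·0 + 1/2·1/2 = 1/4.
Similarly for Rh via the mother's Rh distribution: P(Rh-) = 1/2.
Independent loci: 1/4 × 1/2 = 1/8.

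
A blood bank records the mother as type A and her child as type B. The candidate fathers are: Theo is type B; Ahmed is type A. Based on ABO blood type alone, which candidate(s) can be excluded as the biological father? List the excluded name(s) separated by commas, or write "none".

Ahmed

A candidate is excluded only if no genotype consistent with his phenotype could produce a type B child with a type A mother.
Ahmed (type A): no genotype consistent with that phenotype can produce a type-B child with a type-A mother.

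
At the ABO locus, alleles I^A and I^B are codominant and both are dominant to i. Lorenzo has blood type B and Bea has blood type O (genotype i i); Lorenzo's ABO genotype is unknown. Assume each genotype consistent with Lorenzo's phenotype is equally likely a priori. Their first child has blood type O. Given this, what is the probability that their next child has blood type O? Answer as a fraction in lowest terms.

Possible genotypes: Lorenzo ∈ {I^B I^B, I^B i}; Bea ∈ {i i}.
Weight each parental genotype pair by prior × P(type-O child):
  I^B i × i i: posterior weight 1; P(next child type O) = 1/2.
Weighted sum = 1/2.

1/2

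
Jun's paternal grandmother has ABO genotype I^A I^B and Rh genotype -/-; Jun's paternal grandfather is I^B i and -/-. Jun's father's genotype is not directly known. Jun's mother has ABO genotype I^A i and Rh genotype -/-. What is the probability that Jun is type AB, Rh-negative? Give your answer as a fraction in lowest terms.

Jun's father's ABO genotype from I^A I^B × I^B i: 1/4 I^A I^B, 1/4 I^A i, 1/4 I^B I^B, 1/4 I^B i.
Crossing each possibility with the mother I^A i and summing P(type AB): 1/4·1/4 + 1/4·0 + 1/4·1/2 + 1/4·1/4 = 1/4.
Similarly for Rh via the father's Rh distribution: P(Rh-) = 1.
Independent loci: 1/4 × 1 = 1/4.

1/4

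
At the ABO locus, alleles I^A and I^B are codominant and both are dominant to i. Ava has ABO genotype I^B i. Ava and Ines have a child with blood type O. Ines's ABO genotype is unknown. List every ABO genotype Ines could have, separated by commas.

For each candidate genotype of Ines, check whether crossing it with I^B i can produce every observed child phenotype.
  I^A I^A → possible child types {A, AB} ✗
  I^A I^B → possible child types {A, B, AB} ✗
  I^A i → possible child types {O, A, B, AB} ✓
  I^B I^B → possible child types {B} ✗
  I^B i → possible child types {O, B} ✓
  i i → possible child types {O, B} ✓

I^A i, I^B i, i i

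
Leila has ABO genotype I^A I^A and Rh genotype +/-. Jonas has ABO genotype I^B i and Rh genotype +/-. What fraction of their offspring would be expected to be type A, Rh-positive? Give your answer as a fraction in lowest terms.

3/8

ABO cross I^A I^A × I^B i → offspring phenotypes: 1/2 A, 1/2 AB.
Rh cross +/- × +/- → 3/4 Rh+, 1/4 Rh-.
Independent loci: P(type A, Rh-positive) = 1/2 × 3/4 = 3/8.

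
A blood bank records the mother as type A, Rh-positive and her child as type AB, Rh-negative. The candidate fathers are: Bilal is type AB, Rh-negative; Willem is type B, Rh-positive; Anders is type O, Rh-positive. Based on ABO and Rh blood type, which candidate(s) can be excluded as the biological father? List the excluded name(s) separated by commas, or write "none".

Anders

A candidate is excluded only if no genotype consistent with his phenotype could produce a type AB, Rh-negative child with a type A, Rh-positive mother.
Anders (type O, Rh+): no genotype consistent with that phenotype can produce a type-AB Rh- child with a type-A mother.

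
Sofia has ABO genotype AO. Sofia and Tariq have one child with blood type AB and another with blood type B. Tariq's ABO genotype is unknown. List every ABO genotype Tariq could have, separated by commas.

AB, BB, BO

For each candidate genotype of Tariq, check whether crossing it with AO can produce every observed child phenotype.
  AA → possible child types {A} ✗
  AB → possible child types {A, B, AB} ✓
  AO → possible child types {O, A} ✗
  BB → possible child types {B, AB} ✓
  BO → possible child types {O, A, B, AB} ✓
  OO → possible child types {O, A} ✗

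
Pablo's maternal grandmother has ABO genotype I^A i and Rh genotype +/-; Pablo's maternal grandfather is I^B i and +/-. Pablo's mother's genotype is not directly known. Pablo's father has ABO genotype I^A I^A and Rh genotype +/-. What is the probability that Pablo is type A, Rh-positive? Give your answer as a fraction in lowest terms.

9/16

Pablo's mother's ABO genotype from I^A i × I^B i: 1/4 I^A I^B, 1/4 I^A i, 1/4 I^B i, 1/4 i i.
Crossing each possibility with the father I^A I^A and summing P(type A): 1/4·1/2 + 1/4·1 + 1/4·1/2 + 1/4·1 = 3/4.
Similarly for Rh via the mother's Rh distribution: P(Rh+) = 3/4.
Independent loci: 3/4 × 3/4 = 9/16.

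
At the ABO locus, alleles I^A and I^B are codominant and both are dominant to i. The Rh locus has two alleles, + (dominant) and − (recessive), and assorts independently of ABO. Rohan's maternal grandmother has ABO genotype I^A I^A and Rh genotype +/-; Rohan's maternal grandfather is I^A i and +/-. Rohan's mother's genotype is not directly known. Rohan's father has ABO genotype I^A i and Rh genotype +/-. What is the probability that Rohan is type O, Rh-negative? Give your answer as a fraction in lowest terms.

1/32

Rohan's mother's ABO genotype from I^A I^A × I^A i: 1/2 I^A I^A, 1/2 I^A i.
Crossing each possibility with the father I^A i and summing P(type O): 1/2·0 + 1/2·1/4 = 1/8.
Similarly for Rh via the mother's Rh distribution: P(Rh-) = 1/4.
Independent loci: 1/8 × 1/4 = 1/32.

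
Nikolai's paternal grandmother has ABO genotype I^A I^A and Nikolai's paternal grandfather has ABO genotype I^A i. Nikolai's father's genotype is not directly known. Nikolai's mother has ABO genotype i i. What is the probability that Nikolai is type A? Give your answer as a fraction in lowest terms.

Nikolai's father's ABO genotype from I^A I^A × I^A i: 1/2 I^A I^A, 1/2 I^A i.
Crossing each possibility with the mother i i and summing P(type A): 1/2·1 + 1/2·1/2 = 3/4.

3/4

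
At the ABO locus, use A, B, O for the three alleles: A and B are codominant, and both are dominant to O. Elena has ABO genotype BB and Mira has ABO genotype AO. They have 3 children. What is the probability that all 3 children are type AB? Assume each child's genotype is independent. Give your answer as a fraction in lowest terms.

1/8

ABO cross BB × AO → 1/2 B, 1/2 AB.
So P(type AB) = 1/2 per child.
All 3 independent: (1/2)^3 = 1/8.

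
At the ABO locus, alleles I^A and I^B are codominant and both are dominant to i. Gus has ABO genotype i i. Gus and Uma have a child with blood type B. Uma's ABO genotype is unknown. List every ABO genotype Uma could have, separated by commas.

I^A I^B, I^B I^B, I^B i

For each candidate genotype of Uma, check whether crossing it with i i can produce every observed child phenotype.
  I^A I^A → possible child types {A} ✗
  I^A I^B → possible child types {A, B} ✓
  I^A i → possible child types {O, A} ✗
  I^B I^B → possible child types {B} ✓
  I^B i → possible child types {O, B} ✓
  i i → possible child types {O} ✗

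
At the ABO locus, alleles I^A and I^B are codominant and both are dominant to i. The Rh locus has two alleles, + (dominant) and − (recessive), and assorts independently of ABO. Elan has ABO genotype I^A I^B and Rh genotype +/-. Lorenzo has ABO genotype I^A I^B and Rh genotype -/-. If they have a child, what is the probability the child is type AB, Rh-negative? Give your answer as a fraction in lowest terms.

ABO cross I^A I^B × I^A I^B → offspring phenotypes: 1/4 A, 1/4 B, 1/2 AB.
Rh cross +/- × -/- → 1/2 Rh+, 1/2 Rh-.
Independent loci: P(type AB, Rh-negative) = 1/2 × 1/2 = 1/4.

1/4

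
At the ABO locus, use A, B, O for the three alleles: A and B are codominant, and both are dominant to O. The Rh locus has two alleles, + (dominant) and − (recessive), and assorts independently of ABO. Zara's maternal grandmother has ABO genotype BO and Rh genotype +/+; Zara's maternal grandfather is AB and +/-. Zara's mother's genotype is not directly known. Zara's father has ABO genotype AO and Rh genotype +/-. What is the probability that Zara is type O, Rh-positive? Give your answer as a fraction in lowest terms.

Zara's mother's ABO genotype from BO × AB: 1/4 AB, 1/4 AO, 1/4 BB, 1/4 BO.
Crossing each possibility with the father AO and summing P(type O): 1/4·0 + 1/4·1/4 + 1/4·0 + 1/4·1/4 = 1/8.
Similarly for Rh via the mother's Rh distribution: P(Rh+) = 7/8.
Independent loci: 1/8 × 7/8 = 7/64.

7/64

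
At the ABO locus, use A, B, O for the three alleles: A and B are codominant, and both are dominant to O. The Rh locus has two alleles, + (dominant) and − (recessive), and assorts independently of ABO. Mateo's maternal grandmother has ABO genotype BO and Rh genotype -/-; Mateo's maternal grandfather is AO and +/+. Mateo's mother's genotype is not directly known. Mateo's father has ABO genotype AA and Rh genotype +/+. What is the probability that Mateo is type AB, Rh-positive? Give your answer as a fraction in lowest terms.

1/4

Mateo's mother's ABO genotype from BO × AO: 1/4 AB, 1/4 AO, 1/4 BO, 1/4 OO.
Crossing each possibility with the father AA and summing P(type AB): 1/4·1/2 + 1/4·0 + 1/4·1/2 + 1/4·0 = 1/4.
Similarly for Rh via the mother's Rh distribution: P(Rh+) = 1.
Independent loci: 1/4 × 1 = 1/4.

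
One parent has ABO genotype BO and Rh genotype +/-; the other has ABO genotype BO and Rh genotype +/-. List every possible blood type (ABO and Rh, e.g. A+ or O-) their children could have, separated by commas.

Gametes from BO × BO give offspring ABO genotypes BB, BO, OO, i.e. phenotypes O, B.
Rh cross +/- × +/- → phenotypes Rh+, Rh-.
Combining independently: O+, O-, B+, B-.

O+, O-, B+, B-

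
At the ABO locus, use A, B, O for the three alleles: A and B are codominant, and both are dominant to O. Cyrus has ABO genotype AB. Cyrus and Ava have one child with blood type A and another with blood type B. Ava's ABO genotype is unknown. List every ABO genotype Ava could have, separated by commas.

For each candidate genotype of Ava, check whether crossing it with AB can produce every observed child phenotype.
  AA → possible child types {A, AB} ✗
  AB → possible child types {A, B, AB} ✓
  AO → possible child types {A, B, AB} ✓
  BB → possible child types {B, AB} ✗
  BO → possible child types {A, B, AB} ✓
  OO → possible child types {A, B} ✓

AB, AO, BO, OO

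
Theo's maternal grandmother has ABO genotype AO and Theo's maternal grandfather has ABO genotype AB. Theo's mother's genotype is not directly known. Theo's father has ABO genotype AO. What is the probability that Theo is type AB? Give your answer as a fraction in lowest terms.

1/8

Theo's mother's ABO genotype from AO × AB: 1/4 AA, 1/4 AB, 1/4 AO, 1/4 BO.
Crossing each possibility with the father AO and summing P(type AB): 1/4·0 + 1/4·1/4 + 1/4·0 + 1/4·1/4 = 1/8.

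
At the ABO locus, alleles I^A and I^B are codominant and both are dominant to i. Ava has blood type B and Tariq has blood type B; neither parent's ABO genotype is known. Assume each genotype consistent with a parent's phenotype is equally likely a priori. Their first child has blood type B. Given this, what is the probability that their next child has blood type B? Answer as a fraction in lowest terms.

19/20

Possible genotypes: Ava ∈ {I^B I^B, I^B i}; Tariq ∈ {I^B I^B, I^B i}.
Weight each parental genotype pair by prior × P(type-B child):
  I^B I^B × I^B I^B: posterior weight 4/15; P(next child type B) = 1.
  I^B I^B × I^B i: posterior weight 4/15; P(next child type B) = 1.
  I^B i × I^B I^B: posterior weight 4/15; P(next child type B) = 1.
  I^B i × I^B i: posterior weight 1/5; P(next child type B) = 3/4.
Weighted sum = 19/20.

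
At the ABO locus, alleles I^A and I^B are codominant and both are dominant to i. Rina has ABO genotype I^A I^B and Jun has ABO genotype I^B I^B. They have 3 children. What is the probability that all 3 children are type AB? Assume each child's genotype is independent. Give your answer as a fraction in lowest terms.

ABO cross I^A I^B × I^B I^B → 1/2 B, 1/2 AB.
So P(type AB) = 1/2 per child.
All 3 independent: (1/2)^3 = 1/8.

1/8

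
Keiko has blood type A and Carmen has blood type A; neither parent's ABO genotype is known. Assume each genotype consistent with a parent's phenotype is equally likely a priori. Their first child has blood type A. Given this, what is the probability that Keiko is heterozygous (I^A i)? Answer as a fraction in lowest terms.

Possible genotypes: Keiko ∈ {I^A I^A, I^A i}; Carmen ∈ {I^A I^A, I^A i}.
Weight each parental genotype pair by prior × P(type-A child):
  I^A I^A × I^A I^A: posterior weight 4/15.
  I^A I^A × I^A i: posterior weight 4/15.
  I^A i × I^A I^A: posterior weight 4/15.
  I^A i × I^A i: posterior weight 1/5.
Sum the posterior weight over pairs where Keiko is I^A i: 7/15.

7/15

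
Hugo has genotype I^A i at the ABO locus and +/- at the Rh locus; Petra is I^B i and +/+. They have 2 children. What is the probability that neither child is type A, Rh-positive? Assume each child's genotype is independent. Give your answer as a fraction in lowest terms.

9/16

ABO cross I^A i × I^B i → 1/4 O, 1/4 A, 1/4 B, 1/4 AB.
Rh cross +/- × +/+ → 1 Rh+; so P(type A, Rh-positive) = 1/4 × 1 = 1/4 per child.
P(not type A, Rh-positive) = 3/4 for one child; (3/4)^2 = 9/16.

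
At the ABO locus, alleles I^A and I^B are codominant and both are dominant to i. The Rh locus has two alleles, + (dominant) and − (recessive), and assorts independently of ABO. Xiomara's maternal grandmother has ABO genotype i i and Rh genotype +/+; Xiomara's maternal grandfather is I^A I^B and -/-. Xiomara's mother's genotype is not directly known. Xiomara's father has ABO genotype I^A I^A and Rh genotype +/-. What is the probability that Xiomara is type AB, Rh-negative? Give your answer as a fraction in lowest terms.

1/16

Xiomara's mother's ABO genotype from i i × I^A I^B: 1/2 I^A i, 1/2 I^B i.
Crossing each possibility with the father I^A I^A and summing P(type AB): 1/2·0 + 1/2·1/2 = 1/4.
Similarly for Rh via the mother's Rh distribution: P(Rh-) = 1/4.
Independent loci: 1/4 × 1/4 = 1/16.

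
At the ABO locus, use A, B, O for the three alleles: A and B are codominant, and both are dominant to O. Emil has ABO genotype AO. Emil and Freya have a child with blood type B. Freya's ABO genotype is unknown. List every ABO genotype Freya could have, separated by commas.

For each candidate genotype of Freya, check whether crossing it with AO can produce every observed child phenotype.
  AA → possible child types {A} ✗
  AB → possible child types {A, B, AB} ✓
  AO → possible child types {O, A} ✗
  BB → possible child types {B, AB} ✓
  BO → possible child types {O, A, B, AB} ✓
  OO → possible child types {O, A} ✗

AB, BB, BO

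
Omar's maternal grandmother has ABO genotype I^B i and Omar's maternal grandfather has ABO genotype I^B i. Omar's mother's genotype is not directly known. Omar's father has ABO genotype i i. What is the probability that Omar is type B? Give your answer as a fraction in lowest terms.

1/2

Omar's mother's ABO genotype from I^B i × I^B i: 1/4 I^B I^B, 1/2 I^B i, 1/4 i i.
Crossing each possibility with the father i i and summing P(type B): 1/4·1 + 1/2·1/2 + 1/4·0 = 1/2.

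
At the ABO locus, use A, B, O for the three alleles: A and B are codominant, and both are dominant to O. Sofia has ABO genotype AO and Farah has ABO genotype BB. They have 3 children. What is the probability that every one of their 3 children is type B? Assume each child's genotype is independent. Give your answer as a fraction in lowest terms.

1/8

ABO cross AO × BB → 1/2 B, 1/2 AB.
So P(type B) = 1/2 per child.
All 3 independent: (1/2)^3 = 1/8.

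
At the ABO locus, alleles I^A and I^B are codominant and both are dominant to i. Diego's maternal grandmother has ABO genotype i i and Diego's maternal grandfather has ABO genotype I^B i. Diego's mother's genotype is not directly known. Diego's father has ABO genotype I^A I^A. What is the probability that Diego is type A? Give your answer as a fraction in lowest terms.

Diego's mother's ABO genotype from i i × I^B i: 1/2 I^B i, 1/2 i i.
Crossing each possibility with the father I^A I^A and summing P(type A): 1/2·1/2 + 1/2·1 = 3/4.

3/4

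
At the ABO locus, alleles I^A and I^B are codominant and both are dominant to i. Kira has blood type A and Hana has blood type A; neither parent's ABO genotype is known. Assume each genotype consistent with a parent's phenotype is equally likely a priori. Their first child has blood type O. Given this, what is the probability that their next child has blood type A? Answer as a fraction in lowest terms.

3/4

Possible genotypes: Kira ∈ {I^A I^A, I^A i}; Hana ∈ {I^A I^A, I^A i}.
Weight each parental genotype pair by prior × P(type-O child):
  I^A i × I^A i: posterior weight 1; P(next child type A) = 3/4.
Weighted sum = 3/4.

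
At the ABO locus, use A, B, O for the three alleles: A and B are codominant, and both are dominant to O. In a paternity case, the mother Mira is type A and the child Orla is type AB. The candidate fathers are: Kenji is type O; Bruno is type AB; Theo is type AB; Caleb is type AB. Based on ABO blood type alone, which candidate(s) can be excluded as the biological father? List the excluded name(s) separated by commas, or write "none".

Kenji

A candidate is excluded only if no genotype consistent with his phenotype could produce a type AB child with a type A mother.
Kenji (type O): no genotype consistent with that phenotype can produce a type-AB child with a type-A mother.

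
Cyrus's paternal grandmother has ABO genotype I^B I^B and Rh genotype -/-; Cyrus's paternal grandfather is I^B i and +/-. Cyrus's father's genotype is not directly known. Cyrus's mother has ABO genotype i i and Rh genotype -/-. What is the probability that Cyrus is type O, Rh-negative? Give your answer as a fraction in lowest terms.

3/16

Cyrus's father's ABO genotype from I^B I^B × I^B i: 1/2 I^B I^B, 1/2 I^B i.
Crossing each possibility with the mother i i and summing P(type O): 1/2·0 + 1/2·1/2 = 1/4.
Similarly for Rh via the father's Rh distribution: P(Rh-) = 3/4.
Independent loci: 1/4 × 3/4 = 3/16.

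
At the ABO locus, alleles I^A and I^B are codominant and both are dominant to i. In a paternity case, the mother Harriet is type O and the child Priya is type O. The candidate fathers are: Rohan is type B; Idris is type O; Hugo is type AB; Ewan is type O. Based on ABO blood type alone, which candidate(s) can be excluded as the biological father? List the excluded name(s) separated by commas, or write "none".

Hugo

A candidate is excluded only if no genotype consistent with his phenotype could produce a type O child with a type O mother.
Hugo (type AB): no genotype consistent with that phenotype can produce a type-O child with a type-O mother.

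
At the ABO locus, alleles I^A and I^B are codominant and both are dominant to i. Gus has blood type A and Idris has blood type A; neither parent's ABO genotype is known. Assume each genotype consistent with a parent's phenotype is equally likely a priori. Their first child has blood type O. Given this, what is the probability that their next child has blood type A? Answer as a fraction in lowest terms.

3/4

Possible genotypes: Gus ∈ {I^A I^A, I^A i}; Idris ∈ {I^A I^A, I^A i}.
Weight each parental genotype pair by prior × P(type-O child):
  I^A i × I^A i: posterior weight 1; P(next child type A) = 3/4.
Weighted sum = 3/4.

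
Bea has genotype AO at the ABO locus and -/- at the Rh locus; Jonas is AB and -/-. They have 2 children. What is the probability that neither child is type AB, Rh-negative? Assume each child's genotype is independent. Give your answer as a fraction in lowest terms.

ABO cross AO × AB → 1/2 A, 1/4 B, 1/4 AB.
Rh cross -/- × -/- → 1 Rh-; so P(type AB, Rh-negative) = 1/4 × 1 = 1/4 per child.
P(not type AB, Rh-negative) = 3/4 for one child; (3/4)^2 = 9/16.

9/16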